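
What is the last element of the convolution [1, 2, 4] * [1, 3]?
Use y[k] = Σ_i a[i]·b[k-i] at k=3. y[3] = 4×3 = 12

12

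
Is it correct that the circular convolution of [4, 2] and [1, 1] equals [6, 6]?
Recompute circular convolution of [4, 2] and [1, 1]: y[0] = 4×1 + 2×1 = 6; y[1] = 4×1 + 2×1 = 6 → [6, 6]. Given [6, 6] matches, so answer: Yes

Yes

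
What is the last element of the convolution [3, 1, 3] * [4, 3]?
Use y[k] = Σ_i a[i]·b[k-i] at k=3. y[3] = 3×3 = 9

9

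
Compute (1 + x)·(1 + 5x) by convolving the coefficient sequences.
Ascending coefficients: a = [1, 1], b = [1, 5]. c[0] = 1×1 = 1; c[1] = 1×5 + 1×1 = 6; c[2] = 1×5 = 5. Result coefficients: [1, 6, 5] → 1 + 6x + 5x^2

1 + 6x + 5x^2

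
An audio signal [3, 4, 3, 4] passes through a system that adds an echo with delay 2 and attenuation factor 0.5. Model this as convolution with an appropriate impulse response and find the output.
Direct-path + delayed-attenuated-path model → impulse response h = [1, 0, 0.5] (1 at lag 0, 0.5 at lag 2). Output y[n] = x[n] + 0.5·x[n - 2] (with x[n] = 0 outside 0..3): y[0] = 3 + 0.5×0 = 3; y[1] = 4 + 0.5×0 = 4; y[2] = 3 + 0.5×3 = 4.5; y[3] = 4 + 0.5×4 = 6.0; y[4] = 0 + 0.5×3 = 1.5; y[5] = 0 + 0.5×4 = 2.0. So y = [3, 4, 4.5, 6.0, 1.5, 2.0]

[3, 4, 4.5, 6.0, 1.5, 2.0]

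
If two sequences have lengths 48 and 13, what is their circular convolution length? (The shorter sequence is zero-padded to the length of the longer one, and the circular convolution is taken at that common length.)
Circular convolution (zero-padding the shorter input) has length max(m, n) = max(48, 13) = 48

48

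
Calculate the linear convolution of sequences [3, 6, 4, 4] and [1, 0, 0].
y[0] = 3×1 = 3; y[1] = 3×0 + 6×1 = 6; y[2] = 3×0 + 6×0 + 4×1 = 4; y[3] = 6×0 + 4×0 + 4×1 = 4; y[4] = 4×0 + 4×0 = 0; y[5] = 4×0 = 0

[3, 6, 4, 4, 0, 0]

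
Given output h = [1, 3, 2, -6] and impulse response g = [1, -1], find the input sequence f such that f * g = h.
Deconvolve h=[1, 3, 2, -6] by g=[1, -1]. Since g[0]=1, solve forward: f[0] = h[0] / 1 = 1; f[1] = (h[1] - 1×-1) / 1 = 4; f[2] = (h[2] - 4×-1) / 1 = 6. So f = [1, 4, 6]. Check by forward convolution: h[0] = 1×1 = 1; h[1] = 1×-1 + 4×1 = 3; h[2] = 4×-1 + 6×1 = 2; h[3] = 6×-1 = -6

[1, 4, 6]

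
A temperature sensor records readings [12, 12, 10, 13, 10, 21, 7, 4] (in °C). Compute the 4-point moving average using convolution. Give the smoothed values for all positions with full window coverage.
4-point moving average kernel = [1, 1, 1, 1]. Apply in 'valid' mode (full window coverage): avg[0] = (12 + 12 + 10 + 13) / 4 = 11.75; avg[1] = (12 + 10 + 13 + 10) / 4 = 11.25; avg[2] = (10 + 13 + 10 + 21) / 4 = 13.5; avg[3] = (13 + 10 + 21 + 7) / 4 = 12.75; avg[4] = (10 + 21 + 7 + 4) / 4 = 10.5. Smoothed values: [11.75, 11.25, 13.5, 12.75, 10.5]

[11.75, 11.25, 13.5, 12.75, 10.5]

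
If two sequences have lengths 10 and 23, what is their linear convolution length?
Linear/full convolution length: m + n - 1 = 10 + 23 - 1 = 32

32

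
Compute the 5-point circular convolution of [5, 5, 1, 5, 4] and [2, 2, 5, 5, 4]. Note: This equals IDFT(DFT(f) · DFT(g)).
Either evaluate y[k] = Σ_j f[j]·g[(k-j) mod 5] directly, or use IDFT(DFT(f) · DFT(g)). y[0] = 5×2 + 5×4 + 1×5 + 5×5 + 4×2 = 68; y[1] = 5×2 + 5×2 + 1×4 + 5×5 + 4×5 = 69; y[2] = 5×5 + 5×2 + 1×2 + 5×4 + 4×5 = 77; y[3] = 5×5 + 5×5 + 1×2 + 5×2 + 4×4 = 78; y[4] = 5×4 + 5×5 + 1×5 + 5×2 + 4×2 = 68. Result: [68, 69, 77, 78, 68]

[68, 69, 77, 78, 68]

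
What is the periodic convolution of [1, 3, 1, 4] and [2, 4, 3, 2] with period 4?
Use y[k] = Σ_j u[j]·v[(k-j) mod 4]. y[0] = 1×2 + 3×2 + 1×3 + 4×4 = 27; y[1] = 1×4 + 3×2 + 1×2 + 4×3 = 24; y[2] = 1×3 + 3×4 + 1×2 + 4×2 = 25; y[3] = 1×2 + 3×3 + 1×4 + 4×2 = 23. Result: [27, 24, 25, 23]

[27, 24, 25, 23]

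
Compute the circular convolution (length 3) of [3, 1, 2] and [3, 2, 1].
Use y[k] = Σ_j s[j]·t[(k-j) mod 3]. y[0] = 3×3 + 1×1 + 2×2 = 14; y[1] = 3×2 + 1×3 + 2×1 = 11; y[2] = 3×1 + 1×2 + 2×3 = 11. Result: [14, 11, 11]

[14, 11, 11]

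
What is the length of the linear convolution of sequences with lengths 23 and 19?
Linear/full convolution length: m + n - 1 = 23 + 19 - 1 = 41

41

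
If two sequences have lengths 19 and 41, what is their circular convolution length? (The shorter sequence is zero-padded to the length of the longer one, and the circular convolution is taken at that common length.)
Circular convolution (zero-padding the shorter input) has length max(m, n) = max(19, 41) = 41

41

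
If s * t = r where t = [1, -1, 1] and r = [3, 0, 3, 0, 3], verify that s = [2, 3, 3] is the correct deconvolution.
Forward-compute [2, 3, 3] * [1, -1, 1]: r[0] = 2×1 = 2; r[1] = 2×-1 + 3×1 = 1; r[2] = 2×1 + 3×-1 + 3×1 = 2; r[3] = 3×1 + 3×-1 = 0; r[4] = 3×1 = 3 → [2, 1, 2, 0, 3]. Does not match given r = [3, 0, 3, 0, 3].

Not verified. [2, 3, 3] * [1, -1, 1] = [2, 1, 2, 0, 3], which differs from [3, 0, 3, 0, 3] at index 0.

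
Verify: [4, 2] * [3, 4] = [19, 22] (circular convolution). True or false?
Recompute circular convolution of [4, 2] and [3, 4]: y[0] = 4×3 + 2×4 = 20; y[1] = 4×4 + 2×3 = 22 → [20, 22]. Compare to given [19, 22]: they differ at index 0: given 19, correct 20, so answer: No

No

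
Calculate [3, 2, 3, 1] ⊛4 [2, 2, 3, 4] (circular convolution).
Use y[k] = Σ_j f[j]·g[(k-j) mod 4]. y[0] = 3×2 + 2×4 + 3×3 + 1×2 = 25; y[1] = 3×2 + 2×2 + 3×4 + 1×3 = 25; y[2] = 3×3 + 2×2 + 3×2 + 1×4 = 23; y[3] = 3×4 + 2×3 + 3×2 + 1×2 = 26. Result: [25, 25, 23, 26]

[25, 25, 23, 26]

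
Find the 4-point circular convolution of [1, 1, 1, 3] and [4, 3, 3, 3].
Use y[k] = Σ_j f[j]·g[(k-j) mod 4]. y[0] = 1×4 + 1×3 + 1×3 + 3×3 = 19; y[1] = 1×3 + 1×4 + 1×3 + 3×3 = 19; y[2] = 1×3 + 1×3 + 1×4 + 3×3 = 19; y[3] = 1×3 + 1×3 + 1×3 + 3×4 = 21. Result: [19, 19, 19, 21]

[19, 19, 19, 21]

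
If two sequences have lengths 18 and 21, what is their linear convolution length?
Linear/full convolution length: m + n - 1 = 18 + 21 - 1 = 38

38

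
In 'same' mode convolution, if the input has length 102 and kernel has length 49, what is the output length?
'Same' mode returns an output with the same length as the input: 102

102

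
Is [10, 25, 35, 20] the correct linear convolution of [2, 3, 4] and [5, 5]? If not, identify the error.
Recompute linear convolution of [2, 3, 4] and [5, 5]: y[0] = 2×5 = 10; y[1] = 2×5 + 3×5 = 25; y[2] = 3×5 + 4×5 = 35; y[3] = 4×5 = 20 → [10, 25, 35, 20]. Given [10, 25, 35, 20] matches, so answer: Yes

Yes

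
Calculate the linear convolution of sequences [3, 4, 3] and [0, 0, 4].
y[0] = 3×0 = 0; y[1] = 3×0 + 4×0 = 0; y[2] = 3×4 + 4×0 + 3×0 = 12; y[3] = 4×4 + 3×0 = 16; y[4] = 3×4 = 12

[0, 0, 12, 16, 12]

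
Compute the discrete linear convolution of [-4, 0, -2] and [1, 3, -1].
y[0] = -4×1 = -4; y[1] = -4×3 + 0×1 = -12; y[2] = -4×-1 + 0×3 + -2×1 = 2; y[3] = 0×-1 + -2×3 = -6; y[4] = -2×-1 = 2

[-4, -12, 2, -6, 2]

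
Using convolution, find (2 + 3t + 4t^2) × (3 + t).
Ascending coefficients: a = [2, 3, 4], b = [3, 1]. c[0] = 2×3 = 6; c[1] = 2×1 + 3×3 = 11; c[2] = 3×1 + 4×3 = 15; c[3] = 4×1 = 4. Result coefficients: [6, 11, 15, 4] → 6 + 11t + 15t^2 + 4t^3

6 + 11t + 15t^2 + 4t^3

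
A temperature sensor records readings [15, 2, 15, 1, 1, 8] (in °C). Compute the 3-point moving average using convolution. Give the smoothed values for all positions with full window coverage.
3-point moving average kernel = [1, 1, 1]. Apply in 'valid' mode (full window coverage): avg[0] = (15 + 2 + 15) / 3 = 10.67; avg[1] = (2 + 15 + 1) / 3 = 6.0; avg[2] = (15 + 1 + 1) / 3 = 5.67; avg[3] = (1 + 1 + 8) / 3 = 3.33. Smoothed values: [10.67, 6.0, 5.67, 3.33]

[10.67, 6.0, 5.67, 3.33]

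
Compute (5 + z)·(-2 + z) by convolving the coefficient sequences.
Ascending coefficients: a = [5, 1], b = [-2, 1]. c[0] = 5×-2 = -10; c[1] = 5×1 + 1×-2 = 3; c[2] = 1×1 = 1. Result coefficients: [-10, 3, 1] → -10 + 3z + z^2

-10 + 3z + z^2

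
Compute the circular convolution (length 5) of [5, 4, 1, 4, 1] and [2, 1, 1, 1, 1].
Use y[k] = Σ_j f[j]·g[(k-j) mod 5]. y[0] = 5×2 + 4×1 + 1×1 + 4×1 + 1×1 = 20; y[1] = 5×1 + 4×2 + 1×1 + 4×1 + 1×1 = 19; y[2] = 5×1 + 4×1 + 1×2 + 4×1 + 1×1 = 16; y[3] = 5×1 + 4×1 + 1×1 + 4×2 + 1×1 = 19; y[4] = 5×1 + 4×1 + 1×1 + 4×1 + 1×2 = 16. Result: [20, 19, 16, 19, 16]

[20, 19, 16, 19, 16]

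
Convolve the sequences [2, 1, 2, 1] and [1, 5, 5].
y[0] = 2×1 = 2; y[1] = 2×5 + 1×1 = 11; y[2] = 2×5 + 1×5 + 2×1 = 17; y[3] = 1×5 + 2×5 + 1×1 = 16; y[4] = 2×5 + 1×5 = 15; y[5] = 1×5 = 5

[2, 11, 17, 16, 15, 5]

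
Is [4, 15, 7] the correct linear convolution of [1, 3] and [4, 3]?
Recompute linear convolution of [1, 3] and [4, 3]: y[0] = 1×4 = 4; y[1] = 1×3 + 3×4 = 15; y[2] = 3×3 = 9 → [4, 15, 9]. Compare to given [4, 15, 7]: they differ at index 2: given 7, correct 9, so answer: No

No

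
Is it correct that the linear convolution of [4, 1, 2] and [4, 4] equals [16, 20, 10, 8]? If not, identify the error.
Recompute linear convolution of [4, 1, 2] and [4, 4]: y[0] = 4×4 = 16; y[1] = 4×4 + 1×4 = 20; y[2] = 1×4 + 2×4 = 12; y[3] = 2×4 = 8 → [16, 20, 12, 8]. Compare to given [16, 20, 10, 8]: they differ at index 2: given 10, correct 12, so answer: No

No. Error at index 2: given 10, correct 12.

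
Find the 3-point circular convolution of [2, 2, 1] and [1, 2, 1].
Use y[k] = Σ_j s[j]·t[(k-j) mod 3]. y[0] = 2×1 + 2×1 + 1×2 = 6; y[1] = 2×2 + 2×1 + 1×1 = 7; y[2] = 2×1 + 2×2 + 1×1 = 7. Result: [6, 7, 7]

[6, 7, 7]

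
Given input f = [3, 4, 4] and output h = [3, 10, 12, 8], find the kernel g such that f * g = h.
Output length 4 = len(f) + len(g) - 1 ⇒ len(g) = 2. Solve g forward using g[k] = (h[k] - Σ_{i≥1} f[i]·g[k-i]) / f[0]: g[0] = h[0] / f[0] = 3 / 3 = 1; g[1] = (h[1] - 4×1) / f[0] = (10 - 4×1) / 3 = 2. So g = [1, 2]. Forward-check [3, 4, 4] * [1, 2]: h[0] = 3×1 = 3; h[1] = 3×2 + 4×1 = 10; h[2] = 4×2 + 4×1 = 12; h[3] = 4×2 = 8 → [3, 10, 12, 8] ✓

[1, 2]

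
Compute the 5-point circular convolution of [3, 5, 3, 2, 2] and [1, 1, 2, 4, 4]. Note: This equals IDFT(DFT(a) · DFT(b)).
Either evaluate y[k] = Σ_j a[j]·b[(k-j) mod 5] directly, or use IDFT(DFT(a) · DFT(b)). y[0] = 3×1 + 5×4 + 3×4 + 2×2 + 2×1 = 41; y[1] = 3×1 + 5×1 + 3×4 + 2×4 + 2×2 = 32; y[2] = 3×2 + 5×1 + 3×1 + 2×4 + 2×4 = 30; y[3] = 3×4 + 5×2 + 3×1 + 2×1 + 2×4 = 35; y[4] = 3×4 + 5×4 + 3×2 + 2×1 + 2×1 = 42. Result: [41, 32, 30, 35, 42]

[41, 32, 30, 35, 42]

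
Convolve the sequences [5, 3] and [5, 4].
y[0] = 5×5 = 25; y[1] = 5×4 + 3×5 = 35; y[2] = 3×4 = 12

[25, 35, 12]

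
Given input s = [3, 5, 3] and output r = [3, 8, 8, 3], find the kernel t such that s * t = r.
Output length 4 = len(s) + len(t) - 1 ⇒ len(t) = 2. Solve t forward using t[k] = (r[k] - Σ_{i≥1} s[i]·t[k-i]) / s[0]: t[0] = r[0] / s[0] = 3 / 3 = 1; t[1] = (r[1] - 5×1) / s[0] = (8 - 5×1) / 3 = 1. So t = [1, 1]. Forward-check [3, 5, 3] * [1, 1]: r[0] = 3×1 = 3; r[1] = 3×1 + 5×1 = 8; r[2] = 5×1 + 3×1 = 8; r[3] = 3×1 = 3 → [3, 8, 8, 3] ✓

[1, 1]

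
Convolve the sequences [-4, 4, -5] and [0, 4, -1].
y[0] = -4×0 = 0; y[1] = -4×4 + 4×0 = -16; y[2] = -4×-1 + 4×4 + -5×0 = 20; y[3] = 4×-1 + -5×4 = -24; y[4] = -5×-1 = 5

[0, -16, 20, -24, 5]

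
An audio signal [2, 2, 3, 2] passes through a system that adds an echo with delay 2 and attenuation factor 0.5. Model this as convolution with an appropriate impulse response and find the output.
Direct-path + delayed-attenuated-path model → impulse response h = [1, 0, 0.5] (1 at lag 0, 0.5 at lag 2). Output y[n] = x[n] + 0.5·x[n - 2] (with x[n] = 0 outside 0..3): y[0] = 2 + 0.5×0 = 2; y[1] = 2 + 0.5×0 = 2; y[2] = 3 + 0.5×2 = 4.0; y[3] = 2 + 0.5×2 = 3.0; y[4] = 0 + 0.5×3 = 1.5; y[5] = 0 + 0.5×2 = 1.0. So y = [2, 2, 4.0, 3.0, 1.5, 1.0]

[2, 2, 4.0, 3.0, 1.5, 1.0]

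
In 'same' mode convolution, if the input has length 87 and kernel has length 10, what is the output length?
'Same' mode returns an output with the same length as the input: 87

87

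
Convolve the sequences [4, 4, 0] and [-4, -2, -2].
y[0] = 4×-4 = -16; y[1] = 4×-2 + 4×-4 = -24; y[2] = 4×-2 + 4×-2 + 0×-4 = -16; y[3] = 4×-2 + 0×-2 = -8; y[4] = 0×-2 = 0

[-16, -24, -16, -8, 0]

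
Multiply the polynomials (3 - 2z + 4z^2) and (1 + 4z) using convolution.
Ascending coefficients: a = [3, -2, 4], b = [1, 4]. c[0] = 3×1 = 3; c[1] = 3×4 + -2×1 = 10; c[2] = -2×4 + 4×1 = -4; c[3] = 4×4 = 16. Result coefficients: [3, 10, -4, 16] → 3 + 10z - 4z^2 + 16z^3

3 + 10z - 4z^2 + 16z^3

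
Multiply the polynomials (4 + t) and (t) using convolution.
Ascending coefficients: a = [4, 1], b = [0, 1]. c[0] = 4×0 = 0; c[1] = 4×1 + 1×0 = 4; c[2] = 1×1 = 1. Result coefficients: [0, 4, 1] → 4t + t^2

4t + t^2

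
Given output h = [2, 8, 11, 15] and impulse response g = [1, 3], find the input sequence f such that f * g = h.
Deconvolve h=[2, 8, 11, 15] by g=[1, 3]. Since g[0]=1, solve forward: f[0] = h[0] / 1 = 2; f[1] = (h[1] - 2×3) / 1 = 2; f[2] = (h[2] - 2×3) / 1 = 5. So f = [2, 2, 5]. Check by forward convolution: h[0] = 2×1 = 2; h[1] = 2×3 + 2×1 = 8; h[2] = 2×3 + 5×1 = 11; h[3] = 5×3 = 15

[2, 2, 5]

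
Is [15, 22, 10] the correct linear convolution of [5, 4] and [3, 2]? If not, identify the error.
Recompute linear convolution of [5, 4] and [3, 2]: y[0] = 5×3 = 15; y[1] = 5×2 + 4×3 = 22; y[2] = 4×2 = 8 → [15, 22, 8]. Compare to given [15, 22, 10]: they differ at index 2: given 10, correct 8, so answer: No

No. Error at index 2: given 10, correct 8.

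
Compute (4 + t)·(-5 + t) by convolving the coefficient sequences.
Ascending coefficients: a = [4, 1], b = [-5, 1]. c[0] = 4×-5 = -20; c[1] = 4×1 + 1×-5 = -1; c[2] = 1×1 = 1. Result coefficients: [-20, -1, 1] → -20 - t + t^2

-20 - t + t^2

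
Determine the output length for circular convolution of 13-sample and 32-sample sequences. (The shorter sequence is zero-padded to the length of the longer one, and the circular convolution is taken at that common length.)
Circular convolution (zero-padding the shorter input) has length max(m, n) = max(13, 32) = 32

32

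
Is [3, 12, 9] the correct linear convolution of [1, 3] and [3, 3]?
Recompute linear convolution of [1, 3] and [3, 3]: y[0] = 1×3 = 3; y[1] = 1×3 + 3×3 = 12; y[2] = 3×3 = 9 → [3, 12, 9]. Given [3, 12, 9] matches, so answer: Yes

Yes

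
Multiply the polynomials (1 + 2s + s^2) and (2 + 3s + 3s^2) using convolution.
Ascending coefficients: a = [1, 2, 1], b = [2, 3, 3]. c[0] = 1×2 = 2; c[1] = 1×3 + 2×2 = 7; c[2] = 1×3 + 2×3 + 1×2 = 11; c[3] = 2×3 + 1×3 = 9; c[4] = 1×3 = 3. Result coefficients: [2, 7, 11, 9, 3] → 2 + 7s + 11s^2 + 9s^3 + 3s^4

2 + 7s + 11s^2 + 9s^3 + 3s^4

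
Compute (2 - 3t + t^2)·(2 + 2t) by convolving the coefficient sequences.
Ascending coefficients: a = [2, -3, 1], b = [2, 2]. c[0] = 2×2 = 4; c[1] = 2×2 + -3×2 = -2; c[2] = -3×2 + 1×2 = -4; c[3] = 1×2 = 2. Result coefficients: [4, -2, -4, 2] → 4 - 2t - 4t^2 + 2t^3

4 - 2t - 4t^2 + 2t^3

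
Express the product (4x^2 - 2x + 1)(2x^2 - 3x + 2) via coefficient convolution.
Ascending coefficients: a = [1, -2, 4], b = [2, -3, 2]. c[0] = 1×2 = 2; c[1] = 1×-3 + -2×2 = -7; c[2] = 1×2 + -2×-3 + 4×2 = 16; c[3] = -2×2 + 4×-3 = -16; c[4] = 4×2 = 8. Result coefficients: [2, -7, 16, -16, 8] → 8x^4 - 16x^3 + 16x^2 - 7x + 2

8x^4 - 16x^3 + 16x^2 - 7x + 2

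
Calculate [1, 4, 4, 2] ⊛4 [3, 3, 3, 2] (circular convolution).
Use y[k] = Σ_j a[j]·b[(k-j) mod 4]. y[0] = 1×3 + 4×2 + 4×3 + 2×3 = 29; y[1] = 1×3 + 4×3 + 4×2 + 2×3 = 29; y[2] = 1×3 + 4×3 + 4×3 + 2×2 = 31; y[3] = 1×2 + 4×3 + 4×3 + 2×3 = 32. Result: [29, 29, 31, 32]

[29, 29, 31, 32]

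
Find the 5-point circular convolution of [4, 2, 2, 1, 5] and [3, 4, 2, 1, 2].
Use y[k] = Σ_j s[j]·t[(k-j) mod 5]. y[0] = 4×3 + 2×2 + 2×1 + 1×2 + 5×4 = 40; y[1] = 4×4 + 2×3 + 2×2 + 1×1 + 5×2 = 37; y[2] = 4×2 + 2×4 + 2×3 + 1×2 + 5×1 = 29; y[3] = 4×1 + 2×2 + 2×4 + 1×3 + 5×2 = 29; y[4] = 4×2 + 2×1 + 2×2 + 1×4 + 5×3 = 33. Result: [40, 37, 29, 29, 33]

[40, 37, 29, 29, 33]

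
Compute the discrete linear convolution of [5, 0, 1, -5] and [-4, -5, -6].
y[0] = 5×-4 = -20; y[1] = 5×-5 + 0×-4 = -25; y[2] = 5×-6 + 0×-5 + 1×-4 = -34; y[3] = 0×-6 + 1×-5 + -5×-4 = 15; y[4] = 1×-6 + -5×-5 = 19; y[5] = -5×-6 = 30

[-20, -25, -34, 15, 19, 30]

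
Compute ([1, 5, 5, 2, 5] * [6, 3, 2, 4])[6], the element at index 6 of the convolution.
Use y[k] = Σ_i a[i]·b[k-i] at k=6. y[6] = 2×4 + 5×2 = 18

18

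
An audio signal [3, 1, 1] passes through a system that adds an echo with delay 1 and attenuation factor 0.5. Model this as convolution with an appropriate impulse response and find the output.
Direct-path + delayed-attenuated-path model → impulse response h = [1, 0.5] (1 at lag 0, 0.5 at lag 1). Output y[n] = x[n] + 0.5·x[n - 1] (with x[n] = 0 outside 0..2): y[0] = 3 + 0.5×0 = 3; y[1] = 1 + 0.5×3 = 2.5; y[2] = 1 + 0.5×1 = 1.5; y[3] = 0 + 0.5×1 = 0.5. So y = [3, 2.5, 1.5, 0.5]

[3, 2.5, 1.5, 0.5]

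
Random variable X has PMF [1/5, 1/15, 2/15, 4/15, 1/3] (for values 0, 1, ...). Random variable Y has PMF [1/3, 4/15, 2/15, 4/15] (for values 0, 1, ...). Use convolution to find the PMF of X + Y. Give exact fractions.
P(X+Y=k) = Σ_i P(X=i)·P(Y=k-i) — a convolution of [1/5, 1/15, 2/15, 4/15, 1/3] and [1/3, 4/15, 2/15, 4/15]. P(X+Y=0) = (1/5)×(1/3) = 1/15; P(X+Y=1) = (1/5)×(4/15) + (1/15)×(1/3) = 4/75 + 1/45 = 17/225; P(X+Y=2) = (1/5)×(2/15) + (1/15)×(4/15) + (2/15)×(1/3) = 2/75 + 4/225 + 2/45 = 4/45; P(X+Y=3) = (1/5)×(4/15) + (1/15)×(2/15) + (2/15)×(4/15) + (4/15)×(1/3) = 4/75 + 2/225 + 8/225 + 4/45 = 14/75; P(X+Y=4) = (1/15)×(4/15) + (2/15)×(2/15) + (4/15)×(4/15) + (1/3)×(1/3) = 4/225 + 4/225 + 16/225 + 1/9 = 49/225; P(X+Y=5) = (2/15)×(4/15) + (4/15)×(2/15) + (1/3)×(4/15) = 8/225 + 8/225 + 4/45 = 4/25; P(X+Y=6) = (4/15)×(4/15) + (1/3)×(2/15) = 16/225 + 2/45 = 26/225; P(X+Y=7) = (1/3)×(4/15) = 4/45. PMF: [1/15, 17/225, 4/45, 14/75, 49/225, 4/25, 26/225, 4/45] (sums to 1 ✓)

[1/15, 17/225, 4/45, 14/75, 49/225, 4/25, 26/225, 4/45]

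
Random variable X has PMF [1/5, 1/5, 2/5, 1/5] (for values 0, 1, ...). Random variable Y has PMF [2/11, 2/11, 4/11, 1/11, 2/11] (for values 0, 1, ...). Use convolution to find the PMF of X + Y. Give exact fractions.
P(X+Y=k) = Σ_i P(X=i)·P(Y=k-i) — a convolution of [1/5, 1/5, 2/5, 1/5] and [2/11, 2/11, 4/11, 1/11, 2/11]. P(X+Y=0) = (1/5)×(2/11) = 2/55; P(X+Y=1) = (1/5)×(2/11) + (1/5)×(2/11) = 2/55 + 2/55 = 4/55; P(X+Y=2) = (1/5)×(4/11) + (1/5)×(2/11) + (2/5)×(2/11) = 4/55 + 2/55 + 4/55 = 2/11; P(X+Y=3) = (1/5)×(1/11) + (1/5)×(4/11) + (2/5)×(2/11) + (1/5)×(2/11) = 1/55 + 4/55 + 4/55 + 2/55 = 1/5; P(X+Y=4) = (1/5)×(2/11) + (1/5)×(1/11) + (2/5)×(4/11) + (1/5)×(2/11) = 2/55 + 1/55 + 8/55 + 2/55 = 13/55; P(X+Y=5) = (1/5)×(2/11) + (2/5)×(1/11) + (1/5)×(4/11) = 2/55 + 2/55 + 4/55 = 8/55; P(X+Y=6) = (2/5)×(2/11) + (1/5)×(1/11) = 4/55 + 1/55 = 1/11; P(X+Y=7) = (1/5)×(2/11) = 2/55. PMF: [2/55, 4/55, 2/11, 1/5, 13/55, 8/55, 1/11, 2/55] (sums to 1 ✓)

[2/55, 4/55, 2/11, 1/5, 13/55, 8/55, 1/11, 2/55]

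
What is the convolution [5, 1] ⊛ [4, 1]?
y[0] = 5×4 = 20; y[1] = 5×1 + 1×4 = 9; y[2] = 1×1 = 1

[20, 9, 1]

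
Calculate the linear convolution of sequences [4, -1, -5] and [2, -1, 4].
y[0] = 4×2 = 8; y[1] = 4×-1 + -1×2 = -6; y[2] = 4×4 + -1×-1 + -5×2 = 7; y[3] = -1×4 + -5×-1 = 1; y[4] = -5×4 = -20

[8, -6, 7, 1, -20]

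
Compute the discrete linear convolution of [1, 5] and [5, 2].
y[0] = 1×5 = 5; y[1] = 1×2 + 5×5 = 27; y[2] = 5×2 = 10

[5, 27, 10]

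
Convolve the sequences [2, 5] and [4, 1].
y[0] = 2×4 = 8; y[1] = 2×1 + 5×4 = 22; y[2] = 5×1 = 5

[8, 22, 5]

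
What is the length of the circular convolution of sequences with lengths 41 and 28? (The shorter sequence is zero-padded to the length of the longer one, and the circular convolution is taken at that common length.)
Circular convolution (zero-padding the shorter input) has length max(m, n) = max(41, 28) = 41

41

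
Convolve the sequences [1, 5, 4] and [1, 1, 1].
y[0] = 1×1 = 1; y[1] = 1×1 + 5×1 = 6; y[2] = 1×1 + 5×1 + 4×1 = 10; y[3] = 5×1 + 4×1 = 9; y[4] = 4×1 = 4

[1, 6, 10, 9, 4]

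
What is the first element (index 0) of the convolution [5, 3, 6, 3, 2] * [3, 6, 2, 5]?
Use y[k] = Σ_i a[i]·b[k-i] at k=0. y[0] = 5×3 = 15

15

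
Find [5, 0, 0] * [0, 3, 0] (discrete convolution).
y[0] = 5×0 = 0; y[1] = 5×3 + 0×0 = 15; y[2] = 5×0 + 0×3 + 0×0 = 0; y[3] = 0×0 + 0×3 = 0; y[4] = 0×0 = 0

[0, 15, 0, 0, 0]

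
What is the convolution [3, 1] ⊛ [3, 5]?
y[0] = 3×3 = 9; y[1] = 3×5 + 1×3 = 18; y[2] = 1×5 = 5

[9, 18, 5]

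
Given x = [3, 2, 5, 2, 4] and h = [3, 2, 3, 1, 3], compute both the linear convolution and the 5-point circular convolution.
Linear: y_lin[0] = 3×3 = 9; y_lin[1] = 3×2 + 2×3 = 12; y_lin[2] = 3×3 + 2×2 + 5×3 = 28; y_lin[3] = 3×1 + 2×3 + 5×2 + 2×3 = 25; y_lin[4] = 3×3 + 2×1 + 5×3 + 2×2 + 4×3 = 42; y_lin[5] = 2×3 + 5×1 + 2×3 + 4×2 = 25; y_lin[6] = 5×3 + 2×1 + 4×3 = 29; y_lin[7] = 2×3 + 4×1 = 10; y_lin[8] = 4×3 = 12 → [9, 12, 28, 25, 42, 25, 29, 10, 12]. Circular (length 5): y[0] = 3×3 + 2×3 + 5×1 + 2×3 + 4×2 = 34; y[1] = 3×2 + 2×3 + 5×3 + 2×1 + 4×3 = 41; y[2] = 3×3 + 2×2 + 5×3 + 2×3 + 4×1 = 38; y[3] = 3×1 + 2×3 + 5×2 + 2×3 + 4×3 = 37; y[4] = 3×3 + 2×1 + 5×3 + 2×2 + 4×3 = 42 → [34, 41, 38, 37, 42]

Linear: [9, 12, 28, 25, 42, 25, 29, 10, 12], Circular: [34, 41, 38, 37, 42]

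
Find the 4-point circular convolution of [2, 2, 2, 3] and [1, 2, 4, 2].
Use y[k] = Σ_j a[j]·b[(k-j) mod 4]. y[0] = 2×1 + 2×2 + 2×4 + 3×2 = 20; y[1] = 2×2 + 2×1 + 2×2 + 3×4 = 22; y[2] = 2×4 + 2×2 + 2×1 + 3×2 = 20; y[3] = 2×2 + 2×4 + 2×2 + 3×1 = 19. Result: [20, 22, 20, 19]

[20, 22, 20, 19]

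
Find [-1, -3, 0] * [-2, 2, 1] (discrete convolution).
y[0] = -1×-2 = 2; y[1] = -1×2 + -3×-2 = 4; y[2] = -1×1 + -3×2 + 0×-2 = -7; y[3] = -3×1 + 0×2 = -3; y[4] = 0×1 = 0

[2, 4, -7, -3, 0]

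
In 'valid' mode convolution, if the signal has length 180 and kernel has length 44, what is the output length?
'Valid' mode counts only positions where the kernel fully overlaps the signal: m - n + 1 = 180 - 44 + 1 = 137

137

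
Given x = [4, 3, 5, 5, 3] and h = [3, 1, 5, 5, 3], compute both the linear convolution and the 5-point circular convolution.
Linear: y_lin[0] = 4×3 = 12; y_lin[1] = 4×1 + 3×3 = 13; y_lin[2] = 4×5 + 3×1 + 5×3 = 38; y_lin[3] = 4×5 + 3×5 + 5×1 + 5×3 = 55; y_lin[4] = 4×3 + 3×5 + 5×5 + 5×1 + 3×3 = 66; y_lin[5] = 3×3 + 5×5 + 5×5 + 3×1 = 62; y_lin[6] = 5×3 + 5×5 + 3×5 = 55; y_lin[7] = 5×3 + 3×5 = 30; y_lin[8] = 3×3 = 9 → [12, 13, 38, 55, 66, 62, 55, 30, 9]. Circular (length 5): y[0] = 4×3 + 3×3 + 5×5 + 5×5 + 3×1 = 74; y[1] = 4×1 + 3×3 + 5×3 + 5×5 + 3×5 = 68; y[2] = 4×5 + 3×1 + 5×3 + 5×3 + 3×5 = 68; y[3] = 4×5 + 3×5 + 5×1 + 5×3 + 3×3 = 64; y[4] = 4×3 + 3×5 + 5×5 + 5×1 + 3×3 = 66 → [74, 68, 68, 64, 66]

Linear: [12, 13, 38, 55, 66, 62, 55, 30, 9], Circular: [74, 68, 68, 64, 66]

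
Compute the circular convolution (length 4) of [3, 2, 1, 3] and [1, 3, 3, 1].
Use y[k] = Σ_j f[j]·g[(k-j) mod 4]. y[0] = 3×1 + 2×1 + 1×3 + 3×3 = 17; y[1] = 3×3 + 2×1 + 1×1 + 3×3 = 21; y[2] = 3×3 + 2×3 + 1×1 + 3×1 = 19; y[3] = 3×1 + 2×3 + 1×3 + 3×1 = 15. Result: [17, 21, 19, 15]

[17, 21, 19, 15]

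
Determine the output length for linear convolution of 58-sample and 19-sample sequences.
Linear/full convolution length: m + n - 1 = 58 + 19 - 1 = 76

76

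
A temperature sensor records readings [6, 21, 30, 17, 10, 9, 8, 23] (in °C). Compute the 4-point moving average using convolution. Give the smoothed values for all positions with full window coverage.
4-point moving average kernel = [1, 1, 1, 1]. Apply in 'valid' mode (full window coverage): avg[0] = (6 + 21 + 30 + 17) / 4 = 18.5; avg[1] = (21 + 30 + 17 + 10) / 4 = 19.5; avg[2] = (30 + 17 + 10 + 9) / 4 = 16.5; avg[3] = (17 + 10 + 9 + 8) / 4 = 11.0; avg[4] = (10 + 9 + 8 + 23) / 4 = 12.5. Smoothed values: [18.5, 19.5, 16.5, 11.0, 12.5]

[18.5, 19.5, 16.5, 11.0, 12.5]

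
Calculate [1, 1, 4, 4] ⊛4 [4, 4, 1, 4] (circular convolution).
Use y[k] = Σ_j a[j]·b[(k-j) mod 4]. y[0] = 1×4 + 1×4 + 4×1 + 4×4 = 28; y[1] = 1×4 + 1×4 + 4×4 + 4×1 = 28; y[2] = 1×1 + 1×4 + 4×4 + 4×4 = 37; y[3] = 1×4 + 1×1 + 4×4 + 4×4 = 37. Result: [28, 28, 37, 37]

[28, 28, 37, 37]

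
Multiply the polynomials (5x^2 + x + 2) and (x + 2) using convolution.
Ascending coefficients: a = [2, 1, 5], b = [2, 1]. c[0] = 2×2 = 4; c[1] = 2×1 + 1×2 = 4; c[2] = 1×1 + 5×2 = 11; c[3] = 5×1 = 5. Result coefficients: [4, 4, 11, 5] → 5x^3 + 11x^2 + 4x + 4

5x^3 + 11x^2 + 4x + 4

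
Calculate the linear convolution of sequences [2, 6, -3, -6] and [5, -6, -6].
y[0] = 2×5 = 10; y[1] = 2×-6 + 6×5 = 18; y[2] = 2×-6 + 6×-6 + -3×5 = -63; y[3] = 6×-6 + -3×-6 + -6×5 = -48; y[4] = -3×-6 + -6×-6 = 54; y[5] = -6×-6 = 36

[10, 18, -63, -48, 54, 36]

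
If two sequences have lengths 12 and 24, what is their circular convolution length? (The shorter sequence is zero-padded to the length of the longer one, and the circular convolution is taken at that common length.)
Circular convolution (zero-padding the shorter input) has length max(m, n) = max(12, 24) = 24

24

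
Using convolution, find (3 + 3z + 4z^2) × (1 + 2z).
Ascending coefficients: a = [3, 3, 4], b = [1, 2]. c[0] = 3×1 = 3; c[1] = 3×2 + 3×1 = 9; c[2] = 3×2 + 4×1 = 10; c[3] = 4×2 = 8. Result coefficients: [3, 9, 10, 8] → 3 + 9z + 10z^2 + 8z^3

3 + 9z + 10z^2 + 8z^3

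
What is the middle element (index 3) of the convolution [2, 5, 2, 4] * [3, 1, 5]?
Use y[k] = Σ_i a[i]·b[k-i] at k=3. y[3] = 5×5 + 2×1 + 4×3 = 39

39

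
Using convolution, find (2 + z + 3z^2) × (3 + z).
Ascending coefficients: a = [2, 1, 3], b = [3, 1]. c[0] = 2×3 = 6; c[1] = 2×1 + 1×3 = 5; c[2] = 1×1 + 3×3 = 10; c[3] = 3×1 = 3. Result coefficients: [6, 5, 10, 3] → 6 + 5z + 10z^2 + 3z^3

6 + 5z + 10z^2 + 3z^3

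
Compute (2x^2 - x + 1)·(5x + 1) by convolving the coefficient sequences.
Ascending coefficients: a = [1, -1, 2], b = [1, 5]. c[0] = 1×1 = 1; c[1] = 1×5 + -1×1 = 4; c[2] = -1×5 + 2×1 = -3; c[3] = 2×5 = 10. Result coefficients: [1, 4, -3, 10] → 10x^3 - 3x^2 + 4x + 1

10x^3 - 3x^2 + 4x + 1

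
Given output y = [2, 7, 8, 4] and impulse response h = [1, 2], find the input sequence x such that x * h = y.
Deconvolve y=[2, 7, 8, 4] by h=[1, 2]. Since h[0]=1, solve forward: x[0] = y[0] / 1 = 2; x[1] = (y[1] - 2×2) / 1 = 3; x[2] = (y[2] - 3×2) / 1 = 2. So x = [2, 3, 2]. Check by forward convolution: y[0] = 2×1 = 2; y[1] = 2×2 + 3×1 = 7; y[2] = 3×2 + 2×1 = 8; y[3] = 2×2 = 4

[2, 3, 2]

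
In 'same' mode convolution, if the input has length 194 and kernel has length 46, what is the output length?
'Same' mode returns an output with the same length as the input: 194

194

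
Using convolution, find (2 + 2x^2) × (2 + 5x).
Ascending coefficients: a = [2, 0, 2], b = [2, 5]. c[0] = 2×2 = 4; c[1] = 2×5 + 0×2 = 10; c[2] = 0×5 + 2×2 = 4; c[3] = 2×5 = 10. Result coefficients: [4, 10, 4, 10] → 4 + 10x + 4x^2 + 10x^3

4 + 10x + 4x^2 + 10x^3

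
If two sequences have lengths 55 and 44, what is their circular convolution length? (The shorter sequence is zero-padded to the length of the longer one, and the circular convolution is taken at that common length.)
Circular convolution (zero-padding the shorter input) has length max(m, n) = max(55, 44) = 55

55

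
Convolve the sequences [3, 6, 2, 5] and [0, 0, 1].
y[0] = 3×0 = 0; y[1] = 3×0 + 6×0 = 0; y[2] = 3×1 + 6×0 + 2×0 = 3; y[3] = 6×1 + 2×0 + 5×0 = 6; y[4] = 2×1 + 5×0 = 2; y[5] = 5×1 = 5

[0, 0, 3, 6, 2, 5]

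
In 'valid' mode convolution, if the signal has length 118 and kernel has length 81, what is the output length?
'Valid' mode counts only positions where the kernel fully overlaps the signal: m - n + 1 = 118 - 81 + 1 = 38

38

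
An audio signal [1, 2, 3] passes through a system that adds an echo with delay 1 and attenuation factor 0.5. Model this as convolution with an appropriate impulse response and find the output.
Direct-path + delayed-attenuated-path model → impulse response h = [1, 0.5] (1 at lag 0, 0.5 at lag 1). Output y[n] = x[n] + 0.5·x[n - 1] (with x[n] = 0 outside 0..2): y[0] = 1 + 0.5×0 = 1; y[1] = 2 + 0.5×1 = 2.5; y[2] = 3 + 0.5×2 = 4.0; y[3] = 0 + 0.5×3 = 1.5. So y = [1, 2.5, 4.0, 1.5]

[1, 2.5, 4.0, 1.5]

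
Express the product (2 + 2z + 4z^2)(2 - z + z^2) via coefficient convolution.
Ascending coefficients: a = [2, 2, 4], b = [2, -1, 1]. c[0] = 2×2 = 4; c[1] = 2×-1 + 2×2 = 2; c[2] = 2×1 + 2×-1 + 4×2 = 8; c[3] = 2×1 + 4×-1 = -2; c[4] = 4×1 = 4. Result coefficients: [4, 2, 8, -2, 4] → 4 + 2z + 8z^2 - 2z^3 + 4z^4

4 + 2z + 8z^2 - 2z^3 + 4z^4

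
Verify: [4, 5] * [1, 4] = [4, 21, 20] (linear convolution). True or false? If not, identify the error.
Recompute linear convolution of [4, 5] and [1, 4]: y[0] = 4×1 = 4; y[1] = 4×4 + 5×1 = 21; y[2] = 5×4 = 20 → [4, 21, 20]. Given [4, 21, 20] matches, so answer: Yes

Yes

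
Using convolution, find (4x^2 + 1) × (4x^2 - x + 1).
Ascending coefficients: a = [1, 0, 4], b = [1, -1, 4]. c[0] = 1×1 = 1; c[1] = 1×-1 + 0×1 = -1; c[2] = 1×4 + 0×-1 + 4×1 = 8; c[3] = 0×4 + 4×-1 = -4; c[4] = 4×4 = 16. Result coefficients: [1, -1, 8, -4, 16] → 16x^4 - 4x^3 + 8x^2 - x + 1

16x^4 - 4x^3 + 8x^2 - x + 1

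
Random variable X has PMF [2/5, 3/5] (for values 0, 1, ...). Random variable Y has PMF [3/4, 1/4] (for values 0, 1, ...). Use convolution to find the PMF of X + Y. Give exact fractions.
P(X+Y=k) = Σ_i P(X=i)·P(Y=k-i) — a convolution of [2/5, 3/5] and [3/4, 1/4]. P(X+Y=0) = (2/5)×(3/4) = 3/10; P(X+Y=1) = (2/5)×(1/4) + (3/5)×(3/4) = 1/10 + 9/20 = 11/20; P(X+Y=2) = (3/5)×(1/4) = 3/20. PMF: [3/10, 11/20, 3/20] (sums to 1 ✓)

[3/10, 11/20, 3/20]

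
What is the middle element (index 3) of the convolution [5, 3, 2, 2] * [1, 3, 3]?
Use y[k] = Σ_i a[i]·b[k-i] at k=3. y[3] = 3×3 + 2×3 + 2×1 = 17

17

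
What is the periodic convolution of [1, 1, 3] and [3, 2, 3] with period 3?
Use y[k] = Σ_j a[j]·b[(k-j) mod 3]. y[0] = 1×3 + 1×3 + 3×2 = 12; y[1] = 1×2 + 1×3 + 3×3 = 14; y[2] = 1×3 + 1×2 + 3×3 = 14. Result: [12, 14, 14]

[12, 14, 14]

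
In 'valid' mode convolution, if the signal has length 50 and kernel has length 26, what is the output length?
'Valid' mode counts only positions where the kernel fully overlaps the signal: m - n + 1 = 50 - 26 + 1 = 25

25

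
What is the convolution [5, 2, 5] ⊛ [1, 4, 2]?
y[0] = 5×1 = 5; y[1] = 5×4 + 2×1 = 22; y[2] = 5×2 + 2×4 + 5×1 = 23; y[3] = 2×2 + 5×4 = 24; y[4] = 5×2 = 10

[5, 22, 23, 24, 10]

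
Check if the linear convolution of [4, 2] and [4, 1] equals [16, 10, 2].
Recompute linear convolution of [4, 2] and [4, 1]: y[0] = 4×4 = 16; y[1] = 4×1 + 2×4 = 12; y[2] = 2×1 = 2 → [16, 12, 2]. Compare to given [16, 10, 2]: they differ at index 1: given 10, correct 12, so answer: No

No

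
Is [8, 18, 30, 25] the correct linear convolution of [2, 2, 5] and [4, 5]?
Recompute linear convolution of [2, 2, 5] and [4, 5]: y[0] = 2×4 = 8; y[1] = 2×5 + 2×4 = 18; y[2] = 2×5 + 5×4 = 30; y[3] = 5×5 = 25 → [8, 18, 30, 25]. Given [8, 18, 30, 25] matches, so answer: Yes

Yes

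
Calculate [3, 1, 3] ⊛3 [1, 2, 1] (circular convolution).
Use y[k] = Σ_j u[j]·v[(k-j) mod 3]. y[0] = 3×1 + 1×1 + 3×2 = 10; y[1] = 3×2 + 1×1 + 3×1 = 10; y[2] = 3×1 + 1×2 + 3×1 = 8. Result: [10, 10, 8]

[10, 10, 8]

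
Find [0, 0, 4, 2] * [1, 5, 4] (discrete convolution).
y[0] = 0×1 = 0; y[1] = 0×5 + 0×1 = 0; y[2] = 0×4 + 0×5 + 4×1 = 4; y[3] = 0×4 + 4×5 + 2×1 = 22; y[4] = 4×4 + 2×5 = 26; y[5] = 2×4 = 8

[0, 0, 4, 22, 26, 8]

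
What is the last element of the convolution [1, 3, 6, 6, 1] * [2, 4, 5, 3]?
Use y[k] = Σ_i a[i]·b[k-i] at k=7. y[7] = 1×3 = 3

3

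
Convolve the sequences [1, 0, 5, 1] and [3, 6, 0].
y[0] = 1×3 = 3; y[1] = 1×6 + 0×3 = 6; y[2] = 1×0 + 0×6 + 5×3 = 15; y[3] = 0×0 + 5×6 + 1×3 = 33; y[4] = 5×0 + 1×6 = 6; y[5] = 1×0 = 0

[3, 6, 15, 33, 6, 0]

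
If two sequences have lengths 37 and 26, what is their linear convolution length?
Linear/full convolution length: m + n - 1 = 37 + 26 - 1 = 62

62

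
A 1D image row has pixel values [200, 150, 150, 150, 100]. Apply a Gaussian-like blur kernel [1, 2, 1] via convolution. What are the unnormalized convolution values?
Convolve image row [200, 150, 150, 150, 100] with kernel [1, 2, 1]: y[0] = 200×1 = 200; y[1] = 200×2 + 150×1 = 550; y[2] = 200×1 + 150×2 + 150×1 = 650; y[3] = 150×1 + 150×2 + 150×1 = 600; y[4] = 150×1 + 150×2 + 100×1 = 550; y[5] = 150×1 + 100×2 = 350; y[6] = 100×1 = 100 → [200, 550, 650, 600, 550, 350, 100]. Normalization factor = sum(kernel) = 4.

[200, 550, 650, 600, 550, 350, 100]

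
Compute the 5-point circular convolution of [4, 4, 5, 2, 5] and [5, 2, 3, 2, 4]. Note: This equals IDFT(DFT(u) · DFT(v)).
Either evaluate y[k] = Σ_j u[j]·v[(k-j) mod 5] directly, or use IDFT(DFT(u) · DFT(v)). y[0] = 4×5 + 4×4 + 5×2 + 2×3 + 5×2 = 62; y[1] = 4×2 + 4×5 + 5×4 + 2×2 + 5×3 = 67; y[2] = 4×3 + 4×2 + 5×5 + 2×4 + 5×2 = 63; y[3] = 4×2 + 4×3 + 5×2 + 2×5 + 5×4 = 60; y[4] = 4×4 + 4×2 + 5×3 + 2×2 + 5×5 = 68. Result: [62, 67, 63, 60, 68]

[62, 67, 63, 60, 68]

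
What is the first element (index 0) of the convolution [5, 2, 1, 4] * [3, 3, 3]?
Use y[k] = Σ_i a[i]·b[k-i] at k=0. y[0] = 5×3 = 15

15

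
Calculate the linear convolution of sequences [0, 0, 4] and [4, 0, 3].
y[0] = 0×4 = 0; y[1] = 0×0 + 0×4 = 0; y[2] = 0×3 + 0×0 + 4×4 = 16; y[3] = 0×3 + 4×0 = 0; y[4] = 4×3 = 12

[0, 0, 16, 0, 12]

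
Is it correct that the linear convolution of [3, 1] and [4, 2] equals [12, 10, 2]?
Recompute linear convolution of [3, 1] and [4, 2]: y[0] = 3×4 = 12; y[1] = 3×2 + 1×4 = 10; y[2] = 1×2 = 2 → [12, 10, 2]. Given [12, 10, 2] matches, so answer: Yes

Yes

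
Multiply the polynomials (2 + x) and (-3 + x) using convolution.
Ascending coefficients: a = [2, 1], b = [-3, 1]. c[0] = 2×-3 = -6; c[1] = 2×1 + 1×-3 = -1; c[2] = 1×1 = 1. Result coefficients: [-6, -1, 1] → -6 - x + x^2

-6 - x + x^2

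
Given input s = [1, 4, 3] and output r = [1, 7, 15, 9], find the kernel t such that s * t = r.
Output length 4 = len(s) + len(t) - 1 ⇒ len(t) = 2. Solve t forward using t[k] = (r[k] - Σ_{i≥1} s[i]·t[k-i]) / s[0]: t[0] = r[0] / s[0] = 1 / 1 = 1; t[1] = (r[1] - 4×1) / s[0] = (7 - 4×1) / 1 = 3. So t = [1, 3]. Forward-check [1, 4, 3] * [1, 3]: r[0] = 1×1 = 1; r[1] = 1×3 + 4×1 = 7; r[2] = 4×3 + 3×1 = 15; r[3] = 3×3 = 9 → [1, 7, 15, 9] ✓

[1, 3]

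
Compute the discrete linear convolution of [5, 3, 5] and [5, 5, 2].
y[0] = 5×5 = 25; y[1] = 5×5 + 3×5 = 40; y[2] = 5×2 + 3×5 + 5×5 = 50; y[3] = 3×2 + 5×5 = 31; y[4] = 5×2 = 10

[25, 40, 50, 31, 10]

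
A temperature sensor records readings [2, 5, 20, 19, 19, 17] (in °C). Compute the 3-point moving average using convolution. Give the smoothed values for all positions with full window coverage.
3-point moving average kernel = [1, 1, 1]. Apply in 'valid' mode (full window coverage): avg[0] = (2 + 5 + 20) / 3 = 9.0; avg[1] = (5 + 20 + 19) / 3 = 14.67; avg[2] = (20 + 19 + 19) / 3 = 19.33; avg[3] = (19 + 19 + 17) / 3 = 18.33. Smoothed values: [9.0, 14.67, 19.33, 18.33]

[9.0, 14.67, 19.33, 18.33]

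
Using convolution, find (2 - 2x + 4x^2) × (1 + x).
Ascending coefficients: a = [2, -2, 4], b = [1, 1]. c[0] = 2×1 = 2; c[1] = 2×1 + -2×1 = 0; c[2] = -2×1 + 4×1 = 2; c[3] = 4×1 = 4. Result coefficients: [2, 0, 2, 4] → 2 + 2x^2 + 4x^3

2 + 2x^2 + 4x^3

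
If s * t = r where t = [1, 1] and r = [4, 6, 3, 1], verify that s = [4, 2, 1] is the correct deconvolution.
Forward-compute [4, 2, 1] * [1, 1]: r[0] = 4×1 = 4; r[1] = 4×1 + 2×1 = 6; r[2] = 2×1 + 1×1 = 3; r[3] = 1×1 = 1 → [4, 6, 3, 1]. Matches given r = [4, 6, 3, 1], so verified.

Verified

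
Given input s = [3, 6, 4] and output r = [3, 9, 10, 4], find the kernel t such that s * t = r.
Output length 4 = len(s) + len(t) - 1 ⇒ len(t) = 2. Solve t forward using t[k] = (r[k] - Σ_{i≥1} s[i]·t[k-i]) / s[0]: t[0] = r[0] / s[0] = 3 / 3 = 1; t[1] = (r[1] - 6×1) / s[0] = (9 - 6×1) / 3 = 1. So t = [1, 1]. Forward-check [3, 6, 4] * [1, 1]: r[0] = 3×1 = 3; r[1] = 3×1 + 6×1 = 9; r[2] = 6×1 + 4×1 = 10; r[3] = 4×1 = 4 → [3, 9, 10, 4] ✓

[1, 1]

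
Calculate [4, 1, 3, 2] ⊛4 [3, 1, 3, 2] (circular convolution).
Use y[k] = Σ_j f[j]·g[(k-j) mod 4]. y[0] = 4×3 + 1×2 + 3×3 + 2×1 = 25; y[1] = 4×1 + 1×3 + 3×2 + 2×3 = 19; y[2] = 4×3 + 1×1 + 3×3 + 2×2 = 26; y[3] = 4×2 + 1×3 + 3×1 + 2×3 = 20. Result: [25, 19, 26, 20]

[25, 19, 26, 20]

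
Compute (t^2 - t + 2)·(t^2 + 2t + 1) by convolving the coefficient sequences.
Ascending coefficients: a = [2, -1, 1], b = [1, 2, 1]. c[0] = 2×1 = 2; c[1] = 2×2 + -1×1 = 3; c[2] = 2×1 + -1×2 + 1×1 = 1; c[3] = -1×1 + 1×2 = 1; c[4] = 1×1 = 1. Result coefficients: [2, 3, 1, 1, 1] → t^4 + t^3 + t^2 + 3t + 2

t^4 + t^3 + t^2 + 3t + 2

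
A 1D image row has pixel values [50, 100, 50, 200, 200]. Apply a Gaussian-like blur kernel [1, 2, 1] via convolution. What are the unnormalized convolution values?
Convolve image row [50, 100, 50, 200, 200] with kernel [1, 2, 1]: y[0] = 50×1 = 50; y[1] = 50×2 + 100×1 = 200; y[2] = 50×1 + 100×2 + 50×1 = 300; y[3] = 100×1 + 50×2 + 200×1 = 400; y[4] = 50×1 + 200×2 + 200×1 = 650; y[5] = 200×1 + 200×2 = 600; y[6] = 200×1 = 200 → [50, 200, 300, 400, 650, 600, 200]. Normalization factor = sum(kernel) = 4.

[50, 200, 300, 400, 650, 600, 200]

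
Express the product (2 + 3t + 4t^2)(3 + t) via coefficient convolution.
Ascending coefficients: a = [2, 3, 4], b = [3, 1]. c[0] = 2×3 = 6; c[1] = 2×1 + 3×3 = 11; c[2] = 3×1 + 4×3 = 15; c[3] = 4×1 = 4. Result coefficients: [6, 11, 15, 4] → 6 + 11t + 15t^2 + 4t^3

6 + 11t + 15t^2 + 4t^3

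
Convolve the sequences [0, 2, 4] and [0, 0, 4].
y[0] = 0×0 = 0; y[1] = 0×0 + 2×0 = 0; y[2] = 0×4 + 2×0 + 4×0 = 0; y[3] = 2×4 + 4×0 = 8; y[4] = 4×4 = 16

[0, 0, 0, 8, 16]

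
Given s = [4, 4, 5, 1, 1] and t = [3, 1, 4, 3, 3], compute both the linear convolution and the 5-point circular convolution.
Linear: y_lin[0] = 4×3 = 12; y_lin[1] = 4×1 + 4×3 = 16; y_lin[2] = 4×4 + 4×1 + 5×3 = 35; y_lin[3] = 4×3 + 4×4 + 5×1 + 1×3 = 36; y_lin[4] = 4×3 + 4×3 + 5×4 + 1×1 + 1×3 = 48; y_lin[5] = 4×3 + 5×3 + 1×4 + 1×1 = 32; y_lin[6] = 5×3 + 1×3 + 1×4 = 22; y_lin[7] = 1×3 + 1×3 = 6; y_lin[8] = 1×3 = 3 → [12, 16, 35, 36, 48, 32, 22, 6, 3]. Circular (length 5): y[0] = 4×3 + 4×3 + 5×3 + 1×4 + 1×1 = 44; y[1] = 4×1 + 4×3 + 5×3 + 1×3 + 1×4 = 38; y[2] = 4×4 + 4×1 + 5×3 + 1×3 + 1×3 = 41; y[3] = 4×3 + 4×4 + 5×1 + 1×3 + 1×3 = 39; y[4] = 4×3 + 4×3 + 5×4 + 1×1 + 1×3 = 48 → [44, 38, 41, 39, 48]

Linear: [12, 16, 35, 36, 48, 32, 22, 6, 3], Circular: [44, 38, 41, 39, 48]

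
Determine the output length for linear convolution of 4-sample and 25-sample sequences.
Linear/full convolution length: m + n - 1 = 4 + 25 - 1 = 28

28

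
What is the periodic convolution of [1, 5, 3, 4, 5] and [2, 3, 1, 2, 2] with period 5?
Use y[k] = Σ_j s[j]·t[(k-j) mod 5]. y[0] = 1×2 + 5×2 + 3×2 + 4×1 + 5×3 = 37; y[1] = 1×3 + 5×2 + 3×2 + 4×2 + 5×1 = 32; y[2] = 1×1 + 5×3 + 3×2 + 4×2 + 5×2 = 40; y[3] = 1×2 + 5×1 + 3×3 + 4×2 + 5×2 = 34; y[4] = 1×2 + 5×2 + 3×1 + 4×3 + 5×2 = 37. Result: [37, 32, 40, 34, 37]

[37, 32, 40, 34, 37]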